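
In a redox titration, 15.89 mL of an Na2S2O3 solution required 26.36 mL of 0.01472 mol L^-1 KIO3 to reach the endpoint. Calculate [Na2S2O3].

0.147 M

n(KIO3) = 0.01472 x 0.02636 = 0.0003880 mol.
From the balanced equation, 1 mol KIO3 reacts with 6 mol Na2S2O3, so n(Na2S2O3) = 0.0003880 x 6/1 = 0.002328 mol.
[Na2S2O3] = 0.002328 / 0.01589 L = 0.147 M.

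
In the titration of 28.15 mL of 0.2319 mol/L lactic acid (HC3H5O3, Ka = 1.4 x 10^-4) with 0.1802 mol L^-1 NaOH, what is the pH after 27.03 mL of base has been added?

Initial n(HC3H5O3) = 0.2319 x 0.02815 = 0.006528 mol.
n(NaOH) added = 0.1802 x 0.02703 = 0.004871 mol, converting that many moles of HC3H5O3 to C3H5O3-.
Remaining n(HC3H5O3) = 0.001657 mol; n(C3H5O3-) = 0.004871 mol.
By Henderson-Hasselbalch, pH = pKa + log([A^-]/[HA]) = 3.85 + log(0.004871/0.001657) = 3.85 + (+0.47) = 4.32.

4.32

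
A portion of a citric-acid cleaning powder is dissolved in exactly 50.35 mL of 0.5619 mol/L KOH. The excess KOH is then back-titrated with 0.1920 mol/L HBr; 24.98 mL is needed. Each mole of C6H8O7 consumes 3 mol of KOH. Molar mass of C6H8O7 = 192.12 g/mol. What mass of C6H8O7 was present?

Total n(KOH) added = 0.5619 x 0.05035 = 0.02829 mol.
n(HBr) used = 0.1920 x 0.02498 = 0.004796 mol, which equals the excess n(KOH).
So n(KOH) consumed by the sample = 0.02829 - 0.004796 = 0.02350 mol.
n(C6H8O7) = 0.02350 / 3 = 0.007832 mol.
mass = 0.007832 mol x 192.12 g/mol = 1.50 g.

1.50 g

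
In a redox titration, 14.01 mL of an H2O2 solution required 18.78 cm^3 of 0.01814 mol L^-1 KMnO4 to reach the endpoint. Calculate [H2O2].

0.0608 M

n(KMnO4) = 0.01814 x 0.01878 = 0.0003407 mol.
From the balanced equation, 2 mol KMnO4 reacts with 5 mol H2O2, so n(H2O2) = 0.0003407 x 5/2 = 0.0008517 mol.
[H2O2] = 0.0008517 / 0.01401 L = 0.0608 M.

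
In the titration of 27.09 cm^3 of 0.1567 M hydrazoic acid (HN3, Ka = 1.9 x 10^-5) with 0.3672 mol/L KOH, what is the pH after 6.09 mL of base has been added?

4.77

Initial n(HN3) = 0.1567 x 0.02709 = 0.004245 mol.
n(KOH) added = 0.3672 x 0.006090 = 0.002236 mol, converting that many moles of HN3 to N3-.
Remaining n(HN3) = 0.002009 mol; n(N3-) = 0.002236 mol.
By Henderson-Hasselbalch, pH = pKa + log([A^-]/[HA]) = 4.72 + log(0.002236/0.002009) = 4.72 + (+0.05) = 4.77.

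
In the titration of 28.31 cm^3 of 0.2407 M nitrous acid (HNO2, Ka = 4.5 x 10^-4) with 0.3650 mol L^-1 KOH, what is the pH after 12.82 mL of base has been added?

3.69

Initial n(HNO2) = 0.2407 x 0.02831 = 0.006814 mol.
n(KOH) added = 0.3650 x 0.01282 = 0.004679 mol, converting that many moles of HNO2 to NO2-.
Remaining n(HNO2) = 0.002135 mol; n(NO2-) = 0.004679 mol.
By Henderson-Hasselbalch, pH = pKa + log([A^-]/[HA]) = 3.35 + log(0.004679/0.002135) = 3.35 + (+0.34) = 3.69.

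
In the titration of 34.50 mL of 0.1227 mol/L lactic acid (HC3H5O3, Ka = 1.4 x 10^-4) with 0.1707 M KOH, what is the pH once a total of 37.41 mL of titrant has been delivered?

n(acid) = 0.1227 x 0.03450 = 0.004233 mol; n(KOH) added = 0.1707 x 0.03741 = 0.006386 mol.
Base is in excess by 0.006386 - 0.004233 = 0.002153 mol in a total volume of 0.07191 L.
[OH^-] = 0.002153/0.07191 = 0.02994 M, so pOH = 1.52 and pH = 14.00 - 1.52 = 12.48.

12.48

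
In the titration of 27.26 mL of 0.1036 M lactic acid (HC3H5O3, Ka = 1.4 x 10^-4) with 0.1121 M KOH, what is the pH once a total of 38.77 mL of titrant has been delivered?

12.36

n(acid) = 0.1036 x 0.02726 = 0.002824 mol; n(KOH) added = 0.1121 x 0.03877 = 0.004346 mol.
Base is in excess by 0.004346 - 0.002824 = 0.001522 mol in a total volume of 0.06603 L.
[OH^-] = 0.001522/0.06603 = 0.02305 M, so pOH = 1.64 and pH = 14.00 - 1.64 = 12.36.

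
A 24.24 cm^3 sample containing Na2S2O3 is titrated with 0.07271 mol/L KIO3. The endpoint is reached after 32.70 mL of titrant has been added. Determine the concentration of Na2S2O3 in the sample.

n(KIO3) = 0.07271 x 0.03270 = 0.002378 mol.
From the balanced equation, 1 mol KIO3 reacts with 6 mol Na2S2O3, so n(Na2S2O3) = 0.002378 x 6/1 = 0.01427 mol.
[Na2S2O3] = 0.01427 / 0.02424 L = 0.589 M.

0.589 M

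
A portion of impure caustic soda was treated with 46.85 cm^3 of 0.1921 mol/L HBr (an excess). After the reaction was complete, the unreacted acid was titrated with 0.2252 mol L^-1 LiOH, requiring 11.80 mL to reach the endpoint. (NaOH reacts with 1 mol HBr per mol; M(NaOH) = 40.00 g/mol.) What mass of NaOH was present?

0.254 g

Total n(HBr) added = 0.1921 x 0.04685 = 0.009000 mol.
n(LiOH) used = 0.2252 x 0.01180 = 0.002657 mol, which equals the excess n(HBr).
So n(HBr) consumed by the sample = 0.009000 - 0.002657 = 0.006343 mol.
n(NaOH) = 0.006343 / 1 = 0.006343 mol.
mass = 0.006343 mol x 40.00 g/mol = 0.254 g.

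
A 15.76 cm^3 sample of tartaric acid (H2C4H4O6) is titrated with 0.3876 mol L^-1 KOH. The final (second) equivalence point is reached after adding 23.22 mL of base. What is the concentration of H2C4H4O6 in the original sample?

0.286 M

n(KOH) = 0.3876 x 0.02322 = 0.009000 mol.
At the final (second) equivalence point, 2 mol OH^- react per mol H2C4H4O6, so n(H2C4H4O6) = 0.009000 / 2 = 0.004500 mol.
[H2C4H4O6] = 0.004500 / 0.01576 L = 0.286 M.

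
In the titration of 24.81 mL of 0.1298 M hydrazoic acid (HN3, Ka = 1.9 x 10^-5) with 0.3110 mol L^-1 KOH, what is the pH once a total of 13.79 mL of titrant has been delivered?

12.44

n(acid) = 0.1298 x 0.02481 = 0.003220 mol; n(KOH) added = 0.3110 x 0.01379 = 0.004289 mol.
Base is in excess by 0.004289 - 0.003220 = 0.001068 mol in a total volume of 0.03860 L.
[OH^-] = 0.001068/0.03860 = 0.02768 M, so pOH = 1.56 and pH = 14.00 - 1.56 = 12.44.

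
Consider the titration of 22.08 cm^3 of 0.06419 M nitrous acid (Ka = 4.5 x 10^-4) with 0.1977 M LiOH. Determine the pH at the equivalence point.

n(HNO2) = 0.06419 x 0.02208 = 0.001417 mol; V(LiOH) at equivalence = 0.001417/0.1977 = 0.007169 L.
At equivalence all the acid is converted to NO2-; total volume = 0.02208 + 0.007169 = 0.02925 L, so [NO2-] = 0.001417/0.02925 = 0.04846 M.
Kb = Kw/Ka = 1.0e-14 / 4.5 x 10^-4 = 2.22e-11.
[OH^-] = sqrt(Kb x [NO2-]) = sqrt(2.22e-11 x 0.04846) = 1.04e-6 M.
pOH = 5.98, so pH = 14.00 - 5.98 = 8.02.

8.02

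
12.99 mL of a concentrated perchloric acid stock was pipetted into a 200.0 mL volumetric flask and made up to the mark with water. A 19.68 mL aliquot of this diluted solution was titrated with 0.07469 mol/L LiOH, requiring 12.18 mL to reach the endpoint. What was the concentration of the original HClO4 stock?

n(LiOH) = 0.07469 x 0.01218 = 0.0009097 mol.
n(HClO4) in the aliquot = 0.0009097 mol.
[diluted HClO4] = 0.0009097 / 0.01968 = 0.04623 M.
Dilution factor = 200.0/12.99 = 15.40, so [stock] = 0.04623 x 15.40 = 0.712 M.

0.712 M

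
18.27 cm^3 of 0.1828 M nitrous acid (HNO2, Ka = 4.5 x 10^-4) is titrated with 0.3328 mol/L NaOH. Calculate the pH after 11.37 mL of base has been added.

12.18

n(acid) = 0.1828 x 0.01827 = 0.003340 mol; n(NaOH) added = 0.3328 x 0.01137 = 0.003784 mol.
Base is in excess by 0.003784 - 0.003340 = 0.0004442 mol in a total volume of 0.02964 L.
[OH^-] = 0.0004442/0.02964 = 0.01499 M, so pOH = 1.82 and pH = 14.00 - 1.82 = 12.18.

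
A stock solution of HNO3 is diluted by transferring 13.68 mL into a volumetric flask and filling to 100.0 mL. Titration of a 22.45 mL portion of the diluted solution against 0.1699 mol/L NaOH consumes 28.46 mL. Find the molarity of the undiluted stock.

n(NaOH) = 0.1699 x 0.02846 = 0.004835 mol.
n(HNO3) in the aliquot = 0.004835 mol.
[diluted HNO3] = 0.004835 / 0.02245 = 0.2154 M.
Dilution factor = 100.0/13.68 = 7.310, so [stock] = 0.2154 x 7.310 = 1.57 M.

1.57 M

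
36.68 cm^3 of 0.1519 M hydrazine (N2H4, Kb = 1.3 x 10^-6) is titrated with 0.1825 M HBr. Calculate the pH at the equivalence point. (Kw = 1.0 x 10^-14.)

4.60

n(N2H4) = 0.1519 x 0.03668 = 0.005572 mol; V(HBr) at equivalence = 0.005572/0.1825 = 0.03053 L.
At equivalence the base is fully converted to N2H5+; total volume = 0.06721 L, so [N2H5+] = 0.005572/0.06721 = 0.08290 M.
Ka(N2H5+) = Kw/Kb = 1.0e-14 / 1.3 x 10^-6 = 7.69e-9.
[H^+] = sqrt(Ka x [N2H5+]) = sqrt(7.69e-9 x 0.08290) = 2.53e-5 M.
pH = -log(2.53e-5) = 4.60.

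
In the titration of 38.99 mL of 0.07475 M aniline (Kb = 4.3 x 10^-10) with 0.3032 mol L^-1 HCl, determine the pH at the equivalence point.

2.93

n(C6H5NH2) = 0.07475 x 0.03899 = 0.002915 mol; V(HCl) at equivalence = 0.002915/0.3032 = 0.009612 L.
At equivalence the base is fully converted to C6H5NH3+; total volume = 0.04860 L, so [C6H5NH3+] = 0.002915/0.04860 = 0.05997 M.
Ka(C6H5NH3+) = Kw/Kb = 1.0e-14 / 4.3 x 10^-10 = 2.33e-5.
[H^+] = sqrt(Ka x [C6H5NH3+]) = sqrt(2.33e-5 x 0.05997) = 0.00118 M.
pH = -log(0.00118) = 2.93.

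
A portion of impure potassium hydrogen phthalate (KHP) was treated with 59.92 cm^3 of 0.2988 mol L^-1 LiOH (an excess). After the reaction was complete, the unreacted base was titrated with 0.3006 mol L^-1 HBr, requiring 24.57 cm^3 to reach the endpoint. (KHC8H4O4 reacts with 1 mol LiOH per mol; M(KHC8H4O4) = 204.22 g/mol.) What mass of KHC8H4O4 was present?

Total n(LiOH) added = 0.2988 x 0.05992 = 0.01790 mol.
n(HBr) used = 0.3006 x 0.02457 = 0.007386 mol, which equals the excess n(LiOH).
So n(LiOH) consumed by the sample = 0.01790 - 0.007386 = 0.01052 mol.
n(KHC8H4O4) = 0.01052 / 1 = 0.01052 mol.
mass = 0.01052 mol x 204.22 g/mol = 2.15 g.

2.15 g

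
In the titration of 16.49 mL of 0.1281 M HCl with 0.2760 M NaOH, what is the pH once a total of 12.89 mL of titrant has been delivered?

12.69

n(acid) = 0.1281 x 0.01649 = 0.002112 mol; n(NaOH) added = 0.2760 x 0.01289 = 0.003558 mol.
Base is in excess by 0.003558 - 0.002112 = 0.001445 mol in a total volume of 0.02938 L.
[OH^-] = 0.001445/0.02938 = 0.04919 M, so pOH = 1.31 and pH = 14.00 - 1.31 = 12.69.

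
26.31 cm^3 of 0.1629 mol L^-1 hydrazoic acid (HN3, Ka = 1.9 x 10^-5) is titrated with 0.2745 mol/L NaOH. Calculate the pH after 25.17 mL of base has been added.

n(acid) = 0.1629 x 0.02631 = 0.004286 mol; n(NaOH) added = 0.2745 x 0.02517 = 0.006909 mol.
Base is in excess by 0.006909 - 0.004286 = 0.002623 mol in a total volume of 0.05148 L.
[OH^-] = 0.002623/0.05148 = 0.05096 M, so pOH = 1.29 and pH = 14.00 - 1.29 = 12.71.

12.71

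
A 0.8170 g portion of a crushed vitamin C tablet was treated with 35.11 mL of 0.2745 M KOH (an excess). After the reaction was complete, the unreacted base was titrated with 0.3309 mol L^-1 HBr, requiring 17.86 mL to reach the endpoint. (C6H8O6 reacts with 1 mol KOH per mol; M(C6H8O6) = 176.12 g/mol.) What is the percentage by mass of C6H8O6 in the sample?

80.4%

Total n(KOH) added = 0.2745 x 0.03511 = 0.009638 mol.
n(HBr) used = 0.3309 x 0.01786 = 0.005910 mol, which equals the excess n(KOH).
So n(KOH) consumed by the sample = 0.009638 - 0.005910 = 0.003728 mol.
n(C6H8O6) = 0.003728 / 1 = 0.003728 mol.
mass C6H8O6 = 0.003728 x 176.12 = 0.6565 g, so %C6H8O6 = 0.6565/0.8170 x 100 = 80.4%.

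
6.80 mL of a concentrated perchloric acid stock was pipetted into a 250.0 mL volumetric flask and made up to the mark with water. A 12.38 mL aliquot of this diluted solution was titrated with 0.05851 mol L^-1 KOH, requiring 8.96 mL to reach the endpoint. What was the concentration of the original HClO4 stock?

1.56 M

n(KOH) = 0.05851 x 0.008960 = 0.0005242 mol.
n(HClO4) in the aliquot = 0.0005242 mol.
[diluted HClO4] = 0.0005242 / 0.01238 = 0.04235 M.
Dilution factor = 250.0/6.800 = 36.76, so [stock] = 0.04235 x 36.76 = 1.56 M.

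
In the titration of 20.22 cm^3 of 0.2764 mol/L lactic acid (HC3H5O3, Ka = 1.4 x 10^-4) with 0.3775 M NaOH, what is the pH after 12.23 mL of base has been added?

Initial n(HC3H5O3) = 0.2764 x 0.02022 = 0.005589 mol.
n(NaOH) added = 0.3775 x 0.01223 = 0.004617 mol, converting that many moles of HC3H5O3 to C3H5O3-.
Remaining n(HC3H5O3) = 0.0009720 mol; n(C3H5O3-) = 0.004617 mol.
By Henderson-Hasselbalch, pH = pKa + log([A^-]/[HA]) = 3.85 + log(0.004617/0.0009720) = 3.85 + (+0.68) = 4.53.

4.53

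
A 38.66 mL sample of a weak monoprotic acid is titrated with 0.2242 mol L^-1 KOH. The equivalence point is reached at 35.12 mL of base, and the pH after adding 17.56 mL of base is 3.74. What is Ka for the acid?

1.8 x 10^-4

17.56 mL is half of the equivalence volume, so this is the half-equivalence point where [HA] = [A^-].
At half-equivalence pH = pKa, so pKa = 3.74.
Ka = 10^(-3.74) = 1.8 x 10^-4.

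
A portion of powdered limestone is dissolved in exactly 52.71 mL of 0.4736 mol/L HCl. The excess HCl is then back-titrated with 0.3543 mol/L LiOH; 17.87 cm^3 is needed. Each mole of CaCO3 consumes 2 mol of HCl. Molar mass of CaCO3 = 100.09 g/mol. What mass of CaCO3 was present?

Total n(HCl) added = 0.4736 x 0.05271 = 0.02496 mol.
n(LiOH) used = 0.3543 x 0.01787 = 0.006331 mol, which equals the excess n(HCl).
So n(HCl) consumed by the sample = 0.02496 - 0.006331 = 0.01863 mol.
n(CaCO3) = 0.01863 / 2 = 0.009316 mol.
mass = 0.009316 mol x 100.09 g/mol = 0.932 g.

0.932 g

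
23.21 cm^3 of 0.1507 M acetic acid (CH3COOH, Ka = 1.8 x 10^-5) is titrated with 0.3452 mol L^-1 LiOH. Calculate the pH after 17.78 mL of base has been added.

n(acid) = 0.1507 x 0.02321 = 0.003498 mol; n(LiOH) added = 0.3452 x 0.01778 = 0.006138 mol.
Base is in excess by 0.006138 - 0.003498 = 0.002640 mol in a total volume of 0.04099 L.
[OH^-] = 0.002640/0.04099 = 0.06440 M, so pOH = 1.19 and pH = 14.00 - 1.19 = 12.81.

12.81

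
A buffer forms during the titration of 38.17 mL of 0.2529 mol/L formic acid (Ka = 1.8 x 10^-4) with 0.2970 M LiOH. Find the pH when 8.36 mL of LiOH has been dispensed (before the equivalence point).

Initial n(HCOOH) = 0.2529 x 0.03817 = 0.009653 mol.
n(LiOH) added = 0.2970 x 0.008360 = 0.002483 mol, converting that many moles of HCOOH to HCOO-.
Remaining n(HCOOH) = 0.007170 mol; n(HCOO-) = 0.002483 mol.
By Henderson-Hasselbalch, pH = pKa + log([A^-]/[HA]) = 3.74 + log(0.002483/0.007170) = 3.74 + (-0.46) = 3.28.

3.28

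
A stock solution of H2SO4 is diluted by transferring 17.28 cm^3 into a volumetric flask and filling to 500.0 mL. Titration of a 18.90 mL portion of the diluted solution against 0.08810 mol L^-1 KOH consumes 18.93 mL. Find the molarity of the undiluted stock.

n(KOH) = 0.08810 x 0.01893 = 0.001668 mol.
n(H2SO4) in the aliquot = 0.001668 x 1/2 = 0.0008339 mol.
[diluted H2SO4] = 0.0008339 / 0.01890 = 0.04412 M.
Dilution factor = 500.0/17.28 = 28.94, so [stock] = 0.04412 x 28.94 = 1.28 M.

1.28 M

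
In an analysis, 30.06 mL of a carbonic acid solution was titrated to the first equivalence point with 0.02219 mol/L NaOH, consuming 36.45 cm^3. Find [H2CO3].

0.0269 M

n(NaOH) = 0.02219 x 0.03645 = 0.0008088 mol.
At the first equivalence point, 1 mol OH^- react per mol H2CO3, so n(H2CO3) = 0.0008088 / 1 = 0.0008088 mol.
[H2CO3] = 0.0008088 / 0.03006 L = 0.0269 M.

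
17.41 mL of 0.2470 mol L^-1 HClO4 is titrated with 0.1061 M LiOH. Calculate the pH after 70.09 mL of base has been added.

12.55

n(acid) = 0.2470 x 0.01741 = 0.004300 mol; n(LiOH) added = 0.1061 x 0.07009 = 0.007437 mol.
Base is in excess by 0.007437 - 0.004300 = 0.003136 mol in a total volume of 0.08750 L.
[OH^-] = 0.003136/0.08750 = 0.03584 M, so pOH = 1.45 and pH = 14.00 - 1.45 = 12.55.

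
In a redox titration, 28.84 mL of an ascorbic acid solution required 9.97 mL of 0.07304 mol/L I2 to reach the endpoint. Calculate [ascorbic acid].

0.0252 M

n(I2) = 0.07304 x 0.009970 = 0.0007282 mol.
From the balanced equation, 1 mol I2 reacts with 1 mol ascorbic acid, so n(ascorbic acid) = 0.0007282 x 1/1 = 0.0007282 mol.
[ascorbic acid] = 0.0007282 / 0.02884 L = 0.0252 M.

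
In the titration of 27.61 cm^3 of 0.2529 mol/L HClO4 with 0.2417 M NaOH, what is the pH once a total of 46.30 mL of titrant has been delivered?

12.76

n(acid) = 0.2529 x 0.02761 = 0.006983 mol; n(NaOH) added = 0.2417 x 0.04630 = 0.01119 mol.
Base is in excess by 0.01119 - 0.006983 = 0.004208 mol in a total volume of 0.07391 L.
[OH^-] = 0.004208/0.07391 = 0.05694 M, so pOH = 1.24 and pH = 14.00 - 1.24 = 12.76.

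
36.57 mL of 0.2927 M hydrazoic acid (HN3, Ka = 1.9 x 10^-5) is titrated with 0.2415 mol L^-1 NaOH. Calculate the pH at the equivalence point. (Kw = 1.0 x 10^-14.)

n(HN3) = 0.2927 x 0.03657 = 0.01070 mol; V(NaOH) at equivalence = 0.01070/0.2415 = 0.04432 L.
At equivalence all the acid is converted to N3-; total volume = 0.03657 + 0.04432 = 0.08089 L, so [N3-] = 0.01070/0.08089 = 0.1323 M.
Kb = Kw/Ka = 1.0e-14 / 1.9 x 10^-5 = 5.26e-10.
[OH^-] = sqrt(Kb x [N3-]) = sqrt(5.26e-10 x 0.1323) = 8.35e-6 M.
pOH = 5.08, so pH = 14.00 - 5.08 = 8.92.

8.92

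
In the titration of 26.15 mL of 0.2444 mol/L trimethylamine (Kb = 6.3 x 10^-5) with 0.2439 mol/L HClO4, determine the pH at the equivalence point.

5.36

n((CH3)3N) = 0.2444 x 0.02615 = 0.006391 mol; V(HClO4) at equivalence = 0.006391/0.2439 = 0.02620 L.
At equivalence the base is fully converted to (CH3)3NH+; total volume = 0.05235 L, so [(CH3)3NH+] = 0.006391/0.05235 = 0.1221 M.
Ka((CH3)3NH+) = Kw/Kb = 1.0e-14 / 6.3 x 10^-5 = 1.59e-10.
[H^+] = sqrt(Ka x [(CH3)3NH+]) = sqrt(1.59e-10 x 0.1221) = 4.40e-6 M.
pH = -log(4.40e-6) = 5.36.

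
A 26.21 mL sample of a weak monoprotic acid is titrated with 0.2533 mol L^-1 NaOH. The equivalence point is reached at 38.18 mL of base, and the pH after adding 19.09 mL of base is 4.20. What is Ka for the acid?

6.3 x 10^-5

19.09 mL is half of the equivalence volume, so this is the half-equivalence point where [HA] = [A^-].
At half-equivalence pH = pKa, so pKa = 4.20.
Ka = 10^(-4.20) = 6.3 x 10^-5.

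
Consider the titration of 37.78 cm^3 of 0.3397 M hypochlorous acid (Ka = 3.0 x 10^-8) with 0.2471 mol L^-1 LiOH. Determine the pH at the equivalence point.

10.34

n(HClO) = 0.3397 x 0.03778 = 0.01283 mol; V(LiOH) at equivalence = 0.01283/0.2471 = 0.05194 L.
At equivalence all the acid is converted to ClO-; total volume = 0.03778 + 0.05194 = 0.08972 L, so [ClO-] = 0.01283/0.08972 = 0.1430 M.
Kb = Kw/Ka = 1.0e-14 / 3.0 x 10^-8 = 3.33e-7.
[OH^-] = sqrt(Kb x [ClO-]) = sqrt(3.33e-7 x 0.1430) = 0.000218 M.
pOH = 3.66, so pH = 14.00 - 3.66 = 10.34.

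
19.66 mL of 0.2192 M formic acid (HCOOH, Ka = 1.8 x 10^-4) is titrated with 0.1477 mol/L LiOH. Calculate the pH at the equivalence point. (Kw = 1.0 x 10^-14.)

n(HCOOH) = 0.2192 x 0.01966 = 0.004309 mol; V(LiOH) at equivalence = 0.004309/0.1477 = 0.02918 L.
At equivalence all the acid is converted to HCOO-; total volume = 0.01966 + 0.02918 = 0.04884 L, so [HCOO-] = 0.004309/0.04884 = 0.08824 M.
Kb = Kw/Ka = 1.0e-14 / 1.8 x 10^-4 = 5.56e-11.
[OH^-] = sqrt(Kb x [HCOO-]) = sqrt(5.56e-11 x 0.08824) = 2.21e-6 M.
pOH = 5.65, so pH = 14.00 - 5.65 = 8.35.

8.35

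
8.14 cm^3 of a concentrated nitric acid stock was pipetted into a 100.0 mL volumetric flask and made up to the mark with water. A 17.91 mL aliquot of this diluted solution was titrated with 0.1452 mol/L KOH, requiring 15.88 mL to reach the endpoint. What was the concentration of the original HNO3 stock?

1.58 M

n(KOH) = 0.1452 x 0.01588 = 0.002306 mol.
n(HNO3) in the aliquot = 0.002306 mol.
[diluted HNO3] = 0.002306 / 0.01791 = 0.1287 M.
Dilution factor = 100.0/8.140 = 12.29, so [stock] = 0.1287 x 12.29 = 1.58 M.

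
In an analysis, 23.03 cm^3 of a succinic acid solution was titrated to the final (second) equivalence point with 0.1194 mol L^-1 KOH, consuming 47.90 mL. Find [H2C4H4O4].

0.124 M

n(KOH) = 0.1194 x 0.04790 = 0.005719 mol.
At the final (second) equivalence point, 2 mol OH^- react per mol H2C4H4O4, so n(H2C4H4O4) = 0.005719 / 2 = 0.002860 mol.
[H2C4H4O4] = 0.002860 / 0.02303 L = 0.124 M.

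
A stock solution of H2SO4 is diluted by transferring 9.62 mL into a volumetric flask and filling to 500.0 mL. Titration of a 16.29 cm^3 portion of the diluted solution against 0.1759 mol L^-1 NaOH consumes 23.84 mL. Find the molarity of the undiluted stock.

n(NaOH) = 0.1759 x 0.02384 = 0.004193 mol.
n(H2SO4) in the aliquot = 0.004193 x 1/2 = 0.002097 mol.
[diluted H2SO4] = 0.002097 / 0.01629 = 0.1287 M.
Dilution factor = 500.0/9.620 = 51.98, so [stock] = 0.1287 x 51.98 = 6.69 M.

6.69 M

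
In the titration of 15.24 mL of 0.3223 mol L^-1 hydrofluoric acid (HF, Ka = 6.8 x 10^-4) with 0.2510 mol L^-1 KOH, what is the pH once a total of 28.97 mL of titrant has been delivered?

n(acid) = 0.3223 x 0.01524 = 0.004912 mol; n(KOH) added = 0.2510 x 0.02897 = 0.007271 mol.
Base is in excess by 0.007271 - 0.004912 = 0.002360 mol in a total volume of 0.04421 L.
[OH^-] = 0.002360/0.04421 = 0.05337 M, so pOH = 1.27 and pH = 14.00 - 1.27 = 12.73.

12.73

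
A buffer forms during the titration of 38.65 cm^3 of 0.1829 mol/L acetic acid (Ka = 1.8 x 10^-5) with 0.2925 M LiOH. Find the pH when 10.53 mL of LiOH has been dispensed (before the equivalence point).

Initial n(CH3COOH) = 0.1829 x 0.03865 = 0.007069 mol.
n(LiOH) added = 0.2925 x 0.01053 = 0.003080 mol, converting that many moles of CH3COOH to CH3COO-.
Remaining n(CH3COOH) = 0.003989 mol; n(CH3COO-) = 0.003080 mol.
By Henderson-Hasselbalch, pH = pKa + log([A^-]/[HA]) = 4.74 + log(0.003080/0.003989) = 4.74 + (-0.11) = 4.63.

4.63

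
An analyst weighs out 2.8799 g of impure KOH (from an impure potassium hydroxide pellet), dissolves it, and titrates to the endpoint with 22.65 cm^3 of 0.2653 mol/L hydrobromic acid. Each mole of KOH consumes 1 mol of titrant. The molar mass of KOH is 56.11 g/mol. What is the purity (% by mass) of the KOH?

11.7%

n(HBr) = 0.2653 x 0.02265 = 0.006009 mol.
n(KOH) = 0.006009 / 1 = 0.006009 mol.
mass of KOH = 0.006009 x 56.11 = 0.3372 g.
% purity = 0.3372 / 2.8799 x 100 = 11.7%.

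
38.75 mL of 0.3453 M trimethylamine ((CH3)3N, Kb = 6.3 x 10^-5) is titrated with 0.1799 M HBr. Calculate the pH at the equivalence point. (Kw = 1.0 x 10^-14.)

n((CH3)3N) = 0.3453 x 0.03875 = 0.01338 mol; V(HBr) at equivalence = 0.01338/0.1799 = 0.07438 L.
At equivalence the base is fully converted to (CH3)3NH+; total volume = 0.1131 L, so [(CH3)3NH+] = 0.01338/0.1131 = 0.1183 M.
Ka((CH3)3NH+) = Kw/Kb = 1.0e-14 / 6.3 x 10^-5 = 1.59e-10.
[H^+] = sqrt(Ka x [(CH3)3NH+]) = sqrt(1.59e-10 x 0.1183) = 4.33e-6 M.
pH = -log(4.33e-6) = 5.36.

5.36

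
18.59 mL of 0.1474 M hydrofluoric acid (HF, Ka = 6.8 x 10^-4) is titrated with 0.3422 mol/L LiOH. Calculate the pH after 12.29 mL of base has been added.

n(acid) = 0.1474 x 0.01859 = 0.002740 mol; n(LiOH) added = 0.3422 x 0.01229 = 0.004206 mol.
Base is in excess by 0.004206 - 0.002740 = 0.001465 mol in a total volume of 0.03088 L.
[OH^-] = 0.001465/0.03088 = 0.04746 M, so pOH = 1.32 and pH = 14.00 - 1.32 = 12.68.

12.68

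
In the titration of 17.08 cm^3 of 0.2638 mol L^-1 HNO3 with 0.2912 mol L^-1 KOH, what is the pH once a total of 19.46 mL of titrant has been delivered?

12.50

n(acid) = 0.2638 x 0.01708 = 0.004506 mol; n(KOH) added = 0.2912 x 0.01946 = 0.005667 mol.
Base is in excess by 0.005667 - 0.004506 = 0.001161 mol in a total volume of 0.03654 L.
[OH^-] = 0.001161/0.03654 = 0.03177 M, so pOH = 1.50 and pH = 14.00 - 1.50 = 12.50.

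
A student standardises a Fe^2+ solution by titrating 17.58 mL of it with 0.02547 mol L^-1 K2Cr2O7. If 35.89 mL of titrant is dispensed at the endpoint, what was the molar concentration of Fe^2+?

n(K2Cr2O7) = 0.02547 x 0.03589 = 0.0009141 mol.
From the balanced equation, 1 mol K2Cr2O7 reacts with 6 mol Fe^2+, so n(Fe^2+) = 0.0009141 x 6/1 = 0.005485 mol.
[Fe^2+] = 0.005485 / 0.01758 L = 0.312 M.

0.312 M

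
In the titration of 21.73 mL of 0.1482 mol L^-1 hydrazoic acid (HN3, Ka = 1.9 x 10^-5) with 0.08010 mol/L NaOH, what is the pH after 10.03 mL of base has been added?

4.24

Initial n(HN3) = 0.1482 x 0.02173 = 0.003220 mol.
n(NaOH) added = 0.08010 x 0.01003 = 0.0008034 mol, converting that many moles of HN3 to N3-.
Remaining n(HN3) = 0.002417 mol; n(N3-) = 0.0008034 mol.
By Henderson-Hasselbalch, pH = pKa + log([A^-]/[HA]) = 4.72 + log(0.0008034/0.002417) = 4.72 + (-0.48) = 4.24.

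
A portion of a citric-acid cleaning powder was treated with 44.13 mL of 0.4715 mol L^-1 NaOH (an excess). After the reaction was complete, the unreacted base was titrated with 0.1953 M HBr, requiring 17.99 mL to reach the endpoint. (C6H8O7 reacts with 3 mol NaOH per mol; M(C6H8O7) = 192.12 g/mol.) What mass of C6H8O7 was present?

1.11 g

Total n(NaOH) added = 0.4715 x 0.04413 = 0.02081 mol.
n(HBr) used = 0.1953 x 0.01799 = 0.003513 mol, which equals the excess n(NaOH).
So n(NaOH) consumed by the sample = 0.02081 - 0.003513 = 0.01729 mol.
n(C6H8O7) = 0.01729 / 3 = 0.005765 mol.
mass = 0.005765 mol x 192.12 g/mol = 1.11 g.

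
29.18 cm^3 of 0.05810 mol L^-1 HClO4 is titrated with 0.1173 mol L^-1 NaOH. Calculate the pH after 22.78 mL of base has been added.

12.27

n(acid) = 0.05810 x 0.02918 = 0.001695 mol; n(NaOH) added = 0.1173 x 0.02278 = 0.002672 mol.
Base is in excess by 0.002672 - 0.001695 = 0.0009767 mol in a total volume of 0.05196 L.
[OH^-] = 0.0009767/0.05196 = 0.01880 M, so pOH = 1.73 and pH = 14.00 - 1.73 = 12.27.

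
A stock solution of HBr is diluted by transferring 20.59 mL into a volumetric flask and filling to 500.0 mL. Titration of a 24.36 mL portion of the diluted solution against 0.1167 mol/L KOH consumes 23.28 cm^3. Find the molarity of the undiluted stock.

2.71 M

n(KOH) = 0.1167 x 0.02328 = 0.002717 mol.
n(HBr) in the aliquot = 0.002717 mol.
[diluted HBr] = 0.002717 / 0.02436 = 0.1115 M.
Dilution factor = 500.0/20.59 = 24.28, so [stock] = 0.1115 x 24.28 = 2.71 M.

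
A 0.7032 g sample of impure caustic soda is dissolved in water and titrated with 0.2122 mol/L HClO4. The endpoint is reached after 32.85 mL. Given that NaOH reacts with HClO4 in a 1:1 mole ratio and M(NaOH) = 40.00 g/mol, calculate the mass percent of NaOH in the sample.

39.7%

n(HClO4) = 0.2122 x 0.03285 = 0.006971 mol.
n(NaOH) = 0.006971 / 1 = 0.006971 mol.
mass of NaOH = 0.006971 x 40.00 = 0.2788 g.
% purity = 0.2788 / 0.7032 x 100 = 39.7%.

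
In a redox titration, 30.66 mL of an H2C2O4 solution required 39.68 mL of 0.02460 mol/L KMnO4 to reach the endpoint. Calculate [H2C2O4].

n(KMnO4) = 0.02460 x 0.03968 = 0.0009761 mol.
From the balanced equation, 2 mol KMnO4 reacts with 5 mol H2C2O4, so n(H2C2O4) = 0.0009761 x 5/2 = 0.002440 mol.
[H2C2O4] = 0.002440 / 0.03066 L = 0.0796 M.

0.0796 M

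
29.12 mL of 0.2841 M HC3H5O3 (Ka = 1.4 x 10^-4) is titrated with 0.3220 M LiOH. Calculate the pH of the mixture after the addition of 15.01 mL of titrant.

Initial n(HC3H5O3) = 0.2841 x 0.02912 = 0.008273 mol.
n(LiOH) added = 0.3220 x 0.01501 = 0.004833 mol, converting that many moles of HC3H5O3 to C3H5O3-.
Remaining n(HC3H5O3) = 0.003440 mol; n(C3H5O3-) = 0.004833 mol.
By Henderson-Hasselbalch, pH = pKa + log([A^-]/[HA]) = 3.85 + log(0.004833/0.003440) = 3.85 + (+0.15) = 4.00.

4.00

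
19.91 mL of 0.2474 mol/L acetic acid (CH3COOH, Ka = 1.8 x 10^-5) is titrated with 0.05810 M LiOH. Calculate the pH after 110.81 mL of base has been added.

n(acid) = 0.2474 x 0.01991 = 0.004926 mol; n(LiOH) added = 0.05810 x 0.1108 = 0.006438 mol.
Base is in excess by 0.006438 - 0.004926 = 0.001512 mol in a total volume of 0.1307 L.
[OH^-] = 0.001512/0.1307 = 0.01157 M, so pOH = 1.94 and pH = 14.00 - 1.94 = 12.06.

12.06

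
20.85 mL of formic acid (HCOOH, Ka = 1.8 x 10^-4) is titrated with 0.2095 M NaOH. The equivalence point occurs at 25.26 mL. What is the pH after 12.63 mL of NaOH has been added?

12.63 mL is exactly half the equivalence volume (25.26/2), i.e. the half-equivalence point.
There, n(HA) = n(A^-), so pH = pKa = -log(1.8 x 10^-4) = 3.74.

3.74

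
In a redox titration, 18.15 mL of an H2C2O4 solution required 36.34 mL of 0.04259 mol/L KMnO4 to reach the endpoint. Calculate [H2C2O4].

0.213 M

n(KMnO4) = 0.04259 x 0.03634 = 0.001548 mol.
From the balanced equation, 2 mol KMnO4 reacts with 5 mol H2C2O4, so n(H2C2O4) = 0.001548 x 5/2 = 0.003869 mol.
[H2C2O4] = 0.003869 / 0.01815 L = 0.213 M.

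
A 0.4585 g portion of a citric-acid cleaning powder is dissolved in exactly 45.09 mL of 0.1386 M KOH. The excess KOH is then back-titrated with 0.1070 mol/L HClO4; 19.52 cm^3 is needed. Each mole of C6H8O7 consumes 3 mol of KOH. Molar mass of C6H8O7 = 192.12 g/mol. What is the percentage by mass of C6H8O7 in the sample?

58.1%

Total n(KOH) added = 0.1386 x 0.04509 = 0.006249 mol.
n(HClO4) used = 0.1070 x 0.01952 = 0.002089 mol, which equals the excess n(KOH).
So n(KOH) consumed by the sample = 0.006249 - 0.002089 = 0.004161 mol.
n(C6H8O7) = 0.004161 / 3 = 0.001387 mol.
mass C6H8O7 = 0.001387 x 192.12 = 0.2665 g, so %C6H8O7 = 0.2665/0.4585 x 100 = 58.1%.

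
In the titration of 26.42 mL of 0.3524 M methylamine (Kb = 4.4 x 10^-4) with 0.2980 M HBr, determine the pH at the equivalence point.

5.72

n(CH3NH2) = 0.3524 x 0.02642 = 0.009310 mol; V(HBr) at equivalence = 0.009310/0.2980 = 0.03124 L.
At equivalence the base is fully converted to CH3NH3+; total volume = 0.05766 L, so [CH3NH3+] = 0.009310/0.05766 = 0.1615 M.
Ka(CH3NH3+) = Kw/Kb = 1.0e-14 / 4.4 x 10^-4 = 2.27e-11.
[H^+] = sqrt(Ka x [CH3NH3+]) = sqrt(2.27e-11 x 0.1615) = 1.92e-6 M.
pH = -log(1.92e-6) = 5.72.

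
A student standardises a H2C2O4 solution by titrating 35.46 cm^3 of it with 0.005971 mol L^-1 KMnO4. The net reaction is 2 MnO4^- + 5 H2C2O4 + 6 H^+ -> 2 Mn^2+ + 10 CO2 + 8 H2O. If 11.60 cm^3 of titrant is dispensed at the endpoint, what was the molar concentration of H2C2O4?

n(KMnO4) = 0.005971 x 0.01160 = 6.926e-5 mol.
From the balanced equation, 2 mol KMnO4 reacts with 5 mol H2C2O4, so n(H2C2O4) = 6.926e-5 x 5/2 = 0.0001732 mol.
[H2C2O4] = 0.0001732 / 0.03546 L = 0.00488 M.

0.00488 M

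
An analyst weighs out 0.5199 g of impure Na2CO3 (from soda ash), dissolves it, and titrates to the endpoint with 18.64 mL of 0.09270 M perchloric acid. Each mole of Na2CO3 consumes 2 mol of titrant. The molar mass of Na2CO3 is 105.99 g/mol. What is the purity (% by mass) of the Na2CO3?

n(HClO4) = 0.09270 x 0.01864 = 0.001728 mol.
n(Na2CO3) = 0.001728 / 2 = 0.0008640 mol.
mass of Na2CO3 = 0.0008640 x 105.99 = 0.09157 g.
% purity = 0.09157 / 0.5199 x 100 = 17.6%.

17.6%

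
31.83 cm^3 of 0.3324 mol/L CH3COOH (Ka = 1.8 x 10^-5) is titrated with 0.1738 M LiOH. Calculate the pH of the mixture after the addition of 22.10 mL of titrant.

Initial n(CH3COOH) = 0.3324 x 0.03183 = 0.01058 mol.
n(LiOH) added = 0.1738 x 0.02210 = 0.003841 mol, converting that many moles of CH3COOH to CH3COO-.
Remaining n(CH3COOH) = 0.006739 mol; n(CH3COO-) = 0.003841 mol.
By Henderson-Hasselbalch, pH = pKa + log([A^-]/[HA]) = 4.74 + log(0.003841/0.006739) = 4.74 + (-0.24) = 4.50.

4.50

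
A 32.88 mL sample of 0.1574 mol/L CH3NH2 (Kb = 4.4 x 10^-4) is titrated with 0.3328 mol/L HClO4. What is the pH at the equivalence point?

n(CH3NH2) = 0.1574 x 0.03288 = 0.005175 mol; V(HClO4) at equivalence = 0.005175/0.3328 = 0.01555 L.
At equivalence the base is fully converted to CH3NH3+; total volume = 0.04843 L, so [CH3NH3+] = 0.005175/0.04843 = 0.1069 M.
Ka(CH3NH3+) = Kw/Kb = 1.0e-14 / 4.4 x 10^-4 = 2.27e-11.
[H^+] = sqrt(Ka x [CH3NH3+]) = sqrt(2.27e-11 x 0.1069) = 1.56e-6 M.
pH = -log(1.56e-6) = 5.81.

5.81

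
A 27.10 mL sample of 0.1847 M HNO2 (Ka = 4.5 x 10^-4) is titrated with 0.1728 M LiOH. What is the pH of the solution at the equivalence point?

8.15

n(HNO2) = 0.1847 x 0.02710 = 0.005005 mol; V(LiOH) at equivalence = 0.005005/0.1728 = 0.02897 L.
At equivalence all the acid is converted to NO2-; total volume = 0.02710 + 0.02897 = 0.05607 L, so [NO2-] = 0.005005/0.05607 = 0.08928 M.
Kb = Kw/Ka = 1.0e-14 / 4.5 x 10^-4 = 2.22e-11.
[OH^-] = sqrt(Kb x [NO2-]) = sqrt(2.22e-11 x 0.08928) = 1.41e-6 M.
pOH = 5.85, so pH = 14.00 - 5.85 = 8.15.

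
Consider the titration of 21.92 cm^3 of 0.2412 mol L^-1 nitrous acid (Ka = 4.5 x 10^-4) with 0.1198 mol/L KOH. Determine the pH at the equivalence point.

8.13

n(HNO2) = 0.2412 x 0.02192 = 0.005287 mol; V(KOH) at equivalence = 0.005287/0.1198 = 0.04413 L.
At equivalence all the acid is converted to NO2-; total volume = 0.02192 + 0.04413 = 0.06605 L, so [NO2-] = 0.005287/0.06605 = 0.08004 M.
Kb = Kw/Ka = 1.0e-14 / 4.5 x 10^-4 = 2.22e-11.
[OH^-] = sqrt(Kb x [NO2-]) = sqrt(2.22e-11 x 0.08004) = 1.33e-6 M.
pOH = 5.87, so pH = 14.00 - 5.87 = 8.13.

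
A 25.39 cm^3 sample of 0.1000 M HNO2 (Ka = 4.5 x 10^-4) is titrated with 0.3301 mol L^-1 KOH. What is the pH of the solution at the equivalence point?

8.12

n(HNO2) = 0.1000 x 0.02539 = 0.002539 mol; V(KOH) at equivalence = 0.002539/0.3301 = 0.007692 L.
At equivalence all the acid is converted to NO2-; total volume = 0.02539 + 0.007692 = 0.03308 L, so [NO2-] = 0.002539/0.03308 = 0.07675 M.
Kb = Kw/Ka = 1.0e-14 / 4.5 x 10^-4 = 2.22e-11.
[OH^-] = sqrt(Kb x [NO2-]) = sqrt(2.22e-11 x 0.07675) = 1.31e-6 M.
pOH = 5.88, so pH = 14.00 - 5.88 = 8.12.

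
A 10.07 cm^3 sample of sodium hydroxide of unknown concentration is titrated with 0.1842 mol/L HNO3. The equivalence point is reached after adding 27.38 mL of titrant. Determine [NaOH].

0.501 M

n(HNO3) delivered = 0.1842 x 0.02738 = 0.005043 mol.
For a 1:1 reaction, n(NaOH) = 0.005043 mol.
[NaOH] = 0.005043 mol / 0.01007 L = 0.501 M.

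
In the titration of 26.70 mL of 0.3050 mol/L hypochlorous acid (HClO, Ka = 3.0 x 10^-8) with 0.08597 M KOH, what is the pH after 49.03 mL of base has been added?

Initial n(HClO) = 0.3050 x 0.02670 = 0.008143 mol.
n(KOH) added = 0.08597 x 0.04903 = 0.004215 mol, converting that many moles of HClO to ClO-.
Remaining n(HClO) = 0.003928 mol; n(ClO-) = 0.004215 mol.
By Henderson-Hasselbalch, pH = pKa + log([A^-]/[HA]) = 7.52 + log(0.004215/0.003928) = 7.52 + (+0.03) = 7.55.

7.55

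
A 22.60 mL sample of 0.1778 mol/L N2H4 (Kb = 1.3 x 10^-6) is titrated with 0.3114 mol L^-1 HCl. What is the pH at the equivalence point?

4.53

n(N2H4) = 0.1778 x 0.02260 = 0.004018 mol; V(HCl) at equivalence = 0.004018/0.3114 = 0.01290 L.
At equivalence the base is fully converted to N2H5+; total volume = 0.03550 L, so [N2H5+] = 0.004018/0.03550 = 0.1132 M.
Ka(N2H5+) = Kw/Kb = 1.0e-14 / 1.3 x 10^-6 = 7.69e-9.
[H^+] = sqrt(Ka x [N2H5+]) = sqrt(7.69e-9 x 0.1132) = 2.95e-5 M.
pH = -log(2.95e-5) = 4.53.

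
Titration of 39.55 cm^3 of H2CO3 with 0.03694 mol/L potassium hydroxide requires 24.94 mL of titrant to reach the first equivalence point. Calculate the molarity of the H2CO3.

0.0233 M

n(KOH) = 0.03694 x 0.02494 = 0.0009213 mol.
At the first equivalence point, 1 mol OH^- react per mol H2CO3, so n(H2CO3) = 0.0009213 / 1 = 0.0009213 mol.
[H2CO3] = 0.0009213 / 0.03955 L = 0.0233 M.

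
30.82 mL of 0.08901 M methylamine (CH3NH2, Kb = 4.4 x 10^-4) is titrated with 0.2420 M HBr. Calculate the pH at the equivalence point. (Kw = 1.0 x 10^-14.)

n(CH3NH2) = 0.08901 x 0.03082 = 0.002743 mol; V(HBr) at equivalence = 0.002743/0.2420 = 0.01134 L.
At equivalence the base is fully converted to CH3NH3+; total volume = 0.04216 L, so [CH3NH3+] = 0.002743/0.04216 = 0.06507 M.
Ka(CH3NH3+) = Kw/Kb = 1.0e-14 / 4.4 x 10^-4 = 2.27e-11.
[H^+] = sqrt(Ka x [CH3NH3+]) = sqrt(2.27e-11 x 0.06507) = 1.22e-6 M.
pH = -log(1.22e-6) = 5.92.

5.92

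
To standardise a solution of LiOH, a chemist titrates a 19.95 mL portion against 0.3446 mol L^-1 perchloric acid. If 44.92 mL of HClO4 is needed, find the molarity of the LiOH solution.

0.776 M

n(HClO4) delivered = 0.3446 x 0.04492 = 0.01548 mol.
For a 1:1 reaction, n(LiOH) = 0.01548 mol.
[LiOH] = 0.01548 mol / 0.01995 L = 0.776 M.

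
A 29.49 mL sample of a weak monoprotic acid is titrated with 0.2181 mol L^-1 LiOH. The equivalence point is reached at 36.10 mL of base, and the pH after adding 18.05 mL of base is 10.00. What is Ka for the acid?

1.0 x 10^-10

18.05 mL is half of the equivalence volume, so this is the half-equivalence point where [HA] = [A^-].
At half-equivalence pH = pKa, so pKa = 10.00.
Ka = 10^(-10.00) = 1.0 x 10^-10.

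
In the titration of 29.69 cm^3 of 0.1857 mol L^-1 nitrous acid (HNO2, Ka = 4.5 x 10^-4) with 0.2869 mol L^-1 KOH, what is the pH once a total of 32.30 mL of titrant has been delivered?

n(acid) = 0.1857 x 0.02969 = 0.005513 mol; n(KOH) added = 0.2869 x 0.03230 = 0.009267 mol.
Base is in excess by 0.009267 - 0.005513 = 0.003753 mol in a total volume of 0.06199 L.
[OH^-] = 0.003753/0.06199 = 0.06055 M, so pOH = 1.22 and pH = 14.00 - 1.22 = 12.78.

12.78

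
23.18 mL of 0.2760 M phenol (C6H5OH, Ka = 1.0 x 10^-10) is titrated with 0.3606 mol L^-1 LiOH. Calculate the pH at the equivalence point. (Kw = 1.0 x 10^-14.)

11.60

n(C6H5OH) = 0.2760 x 0.02318 = 0.006398 mol; V(LiOH) at equivalence = 0.006398/0.3606 = 0.01774 L.
At equivalence all the acid is converted to C6H5O-; total volume = 0.02318 + 0.01774 = 0.04092 L, so [C6H5O-] = 0.006398/0.04092 = 0.1563 M.
Kb = Kw/Ka = 1.0e-14 / 1.0 x 10^-10 = 0.000100.
[OH^-] = sqrt(Kb x [C6H5O-]) = sqrt(0.000100 x 0.1563) = 0.00395 M.
pOH = 2.40, so pH = 14.00 - 2.40 = 11.60.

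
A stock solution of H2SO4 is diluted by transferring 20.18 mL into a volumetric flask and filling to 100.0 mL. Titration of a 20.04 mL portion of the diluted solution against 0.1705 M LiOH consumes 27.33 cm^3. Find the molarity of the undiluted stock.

n(LiOH) = 0.1705 x 0.02733 = 0.004660 mol.
n(H2SO4) in the aliquot = 0.004660 x 1/2 = 0.002330 mol.
[diluted H2SO4] = 0.002330 / 0.02004 = 0.1163 M.
Dilution factor = 100.0/20.18 = 4.955, so [stock] = 0.1163 x 4.955 = 0.576 M.

0.576 M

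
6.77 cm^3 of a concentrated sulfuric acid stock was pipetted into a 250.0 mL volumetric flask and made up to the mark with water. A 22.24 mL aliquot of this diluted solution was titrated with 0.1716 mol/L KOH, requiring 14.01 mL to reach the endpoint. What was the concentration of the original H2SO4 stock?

n(KOH) = 0.1716 x 0.01401 = 0.002404 mol.
n(H2SO4) in the aliquot = 0.002404 x 1/2 = 0.001202 mol.
[diluted H2SO4] = 0.001202 / 0.02224 = 0.05405 M.
Dilution factor = 250.0/6.770 = 36.93, so [stock] = 0.05405 x 36.93 = 2.00 M.

2.00 M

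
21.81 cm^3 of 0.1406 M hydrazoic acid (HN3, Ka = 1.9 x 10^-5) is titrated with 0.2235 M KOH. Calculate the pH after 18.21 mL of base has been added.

12.40

n(acid) = 0.1406 x 0.02181 = 0.003066 mol; n(KOH) added = 0.2235 x 0.01821 = 0.004070 mol.
Base is in excess by 0.004070 - 0.003066 = 0.001003 mol in a total volume of 0.04002 L.
[OH^-] = 0.001003/0.04002 = 0.02507 M, so pOH = 1.60 and pH = 14.00 - 1.60 = 12.40.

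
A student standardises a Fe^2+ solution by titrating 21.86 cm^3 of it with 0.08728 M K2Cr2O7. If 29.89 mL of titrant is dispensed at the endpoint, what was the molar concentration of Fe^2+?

0.716 M

n(K2Cr2O7) = 0.08728 x 0.02989 = 0.002609 mol.
From the balanced equation, 1 mol K2Cr2O7 reacts with 6 mol Fe^2+, so n(Fe^2+) = 0.002609 x 6/1 = 0.01565 mol.
[Fe^2+] = 0.01565 / 0.02186 L = 0.716 M.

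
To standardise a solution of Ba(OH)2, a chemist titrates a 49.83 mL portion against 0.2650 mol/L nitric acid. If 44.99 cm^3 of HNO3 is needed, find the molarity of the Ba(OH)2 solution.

n(HNO3) delivered = 0.2650 x 0.04499 = 0.01192 mol.
The reaction is 1 Ba(OH)2 + 2 HNO3, so n(Ba(OH)2) = 0.01192 x 1/2 = 0.005961 mol.
[Ba(OH)2] = 0.005961 mol / 0.04983 L = 0.120 M.

0.120 M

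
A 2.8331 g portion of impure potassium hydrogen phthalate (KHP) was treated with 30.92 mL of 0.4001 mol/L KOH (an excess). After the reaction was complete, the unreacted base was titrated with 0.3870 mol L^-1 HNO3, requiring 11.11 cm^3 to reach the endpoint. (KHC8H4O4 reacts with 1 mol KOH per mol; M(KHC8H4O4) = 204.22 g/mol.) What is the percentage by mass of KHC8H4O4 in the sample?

58.2%

Total n(KOH) added = 0.4001 x 0.03092 = 0.01237 mol.
n(HNO3) used = 0.3870 x 0.01111 = 0.004300 mol, which equals the excess n(KOH).
So n(KOH) consumed by the sample = 0.01237 - 0.004300 = 0.008072 mol.
n(KHC8H4O4) = 0.008072 / 1 = 0.008072 mol.
mass KHC8H4O4 = 0.008072 x 204.22 = 1.648 g, so %KHC8H4O4 = 1.648/2.8331 x 100 = 58.2%.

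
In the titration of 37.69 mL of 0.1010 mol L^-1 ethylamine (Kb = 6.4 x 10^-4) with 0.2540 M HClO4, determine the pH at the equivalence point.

5.97

n(C2H5NH2) = 0.1010 x 0.03769 = 0.003807 mol; V(HClO4) at equivalence = 0.003807/0.2540 = 0.01499 L.
At equivalence the base is fully converted to C2H5NH3+; total volume = 0.05268 L, so [C2H5NH3+] = 0.003807/0.05268 = 0.07226 M.
Ka(C2H5NH3+) = Kw/Kb = 1.0e-14 / 6.4 x 10^-4 = 1.56e-11.
[H^+] = sqrt(Ka x [C2H5NH3+]) = sqrt(1.56e-11 x 0.07226) = 1.06e-6 M.
pH = -log(1.06e-6) = 5.97.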